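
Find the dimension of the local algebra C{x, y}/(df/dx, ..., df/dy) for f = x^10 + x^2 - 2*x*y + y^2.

9

The Hessian of f at 0 is [[2, -2], [-2, 2]] with rank 1, so corank 1. A Groebner basis of the Jacobian ideal J(f) in C{x,y} is {y^9, x - y}; counting standard monomials gives mu = 9. Corank 1: A-series; mu = 9 gives A_9.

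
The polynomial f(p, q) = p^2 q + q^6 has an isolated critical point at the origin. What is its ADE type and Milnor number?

The Hessian of f at 0 has rank 0. Corank 2; j^3 = p^2*q has shape L^2 M (L != M), so D-series; mu = 7 gives D_7.

Type D_7, Milnor number mu = 7.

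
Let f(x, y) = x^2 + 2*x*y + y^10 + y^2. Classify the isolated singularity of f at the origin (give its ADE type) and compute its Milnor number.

Type A_{9}, Milnor number mu = 9.

The Hessian of f at 0 has rank 1. Corank 1: A-series; mu = 9 gives A_9.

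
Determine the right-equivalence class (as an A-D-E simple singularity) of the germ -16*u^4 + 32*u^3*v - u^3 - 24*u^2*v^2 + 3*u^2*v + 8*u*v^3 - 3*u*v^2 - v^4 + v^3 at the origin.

E_6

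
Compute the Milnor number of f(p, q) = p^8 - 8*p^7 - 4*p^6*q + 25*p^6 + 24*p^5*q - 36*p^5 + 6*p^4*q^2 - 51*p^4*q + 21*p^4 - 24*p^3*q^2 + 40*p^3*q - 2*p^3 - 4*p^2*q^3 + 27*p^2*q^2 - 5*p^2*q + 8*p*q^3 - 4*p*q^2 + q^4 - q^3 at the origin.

The Hessian of f at 0 is [[0, 0], [0, 0]] with rank 0, so corank 2. A Groebner basis of the Jacobian ideal J(f) in C{p,q} is {p*q^2 - p*q/7 - q^2/7, p*q/7 + q^3 + q^2/7, p^2 + 10*p*q/7 + 3*q^2/7}; counting standard monomials gives mu = 5. Corank 2; j^3 = -(p + q)^2*(2*p + q) has shape L^2 M (L != M), so D-series; mu = 5 gives D_5.

5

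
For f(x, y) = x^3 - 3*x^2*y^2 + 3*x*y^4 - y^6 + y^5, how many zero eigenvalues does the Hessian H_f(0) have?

Hessian at 0 has rank 0.

2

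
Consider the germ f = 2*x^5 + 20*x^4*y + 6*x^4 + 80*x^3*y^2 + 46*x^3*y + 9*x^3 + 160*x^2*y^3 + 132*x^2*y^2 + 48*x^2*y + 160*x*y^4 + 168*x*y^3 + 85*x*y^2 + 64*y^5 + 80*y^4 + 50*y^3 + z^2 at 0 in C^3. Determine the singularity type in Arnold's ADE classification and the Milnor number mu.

Type D6, Milnor number mu = 6.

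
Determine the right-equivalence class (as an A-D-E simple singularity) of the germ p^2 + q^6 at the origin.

A_5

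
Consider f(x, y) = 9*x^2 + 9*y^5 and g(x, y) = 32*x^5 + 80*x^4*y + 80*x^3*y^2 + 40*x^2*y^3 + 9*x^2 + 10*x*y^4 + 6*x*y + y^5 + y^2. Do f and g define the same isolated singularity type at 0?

Yes.

The Hessian of f at 0 is [[18, 0], [0, 0]] with rank 1, so corank 1. A Groebner basis of the Jacobian ideal J(f) in C{x,y} is {y^4, x}; counting standard monomials gives mu = 4. Corank 1: A-series; mu = 4 gives A_4. The Hessian of g at 0 is [[18, 6], [6, 2]] with rank 1, so corank 1. A Groebner basis of the Jacobian ideal J(g) in C{x,y} is {y^4, x + y/3}; counting standard monomials gives mu = 4. Corank 1: A-series; mu = 4 gives A_4. Both have type A_4, hence right-equivalent.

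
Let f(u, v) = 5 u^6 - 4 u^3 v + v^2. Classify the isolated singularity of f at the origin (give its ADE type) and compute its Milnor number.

Type A5, Milnor number mu = 5.

The Hessian of f at 0 has rank 1. Corank 1: A-series; mu = 5 gives A_5.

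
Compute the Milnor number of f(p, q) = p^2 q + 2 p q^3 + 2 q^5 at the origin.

The Hessian of f at 0 is [[0, 0], [0, 0]] with rank 0, so corank 2. A Groebner basis of the Jacobian ideal J(f) in C{p,q} is {p^3, p^2*q, -p^2/4 + p*q^2, p*q + q^3}; counting standard monomials gives mu = 6. Corank 2; j^3 = p^2*q has shape L^2 M (L != M), so D-series; mu = 6 gives D_6.

6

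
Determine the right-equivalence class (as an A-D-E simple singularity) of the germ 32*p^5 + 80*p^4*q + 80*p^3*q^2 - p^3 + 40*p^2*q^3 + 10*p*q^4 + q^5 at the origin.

E8

The Hessian of f at 0 has rank 0. Corank 2; j^3 = -p^3 is a perfect cube, so E-series; the 5-jet and mu = 8 give E_8.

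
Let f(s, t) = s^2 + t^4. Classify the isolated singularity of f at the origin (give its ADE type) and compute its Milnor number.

Type A_3, Milnor number mu = 3.

The Hessian of f at 0 has rank 1. Corank 1: A-series; mu = 3 gives A_3.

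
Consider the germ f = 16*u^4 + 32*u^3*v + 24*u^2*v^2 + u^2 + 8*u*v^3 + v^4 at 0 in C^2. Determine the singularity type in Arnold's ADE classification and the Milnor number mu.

Type A_{3}, Milnor number mu = 3.

The Hessian of f at 0 has rank 1. Corank 1: A-series; mu = 3 gives A_3.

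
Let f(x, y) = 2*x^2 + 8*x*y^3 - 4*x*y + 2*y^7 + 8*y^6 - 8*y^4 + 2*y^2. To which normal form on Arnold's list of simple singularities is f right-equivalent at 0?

A6

The Hessian of f at 0 has rank 1. Corank 1: A-series; mu = 6 gives A_6.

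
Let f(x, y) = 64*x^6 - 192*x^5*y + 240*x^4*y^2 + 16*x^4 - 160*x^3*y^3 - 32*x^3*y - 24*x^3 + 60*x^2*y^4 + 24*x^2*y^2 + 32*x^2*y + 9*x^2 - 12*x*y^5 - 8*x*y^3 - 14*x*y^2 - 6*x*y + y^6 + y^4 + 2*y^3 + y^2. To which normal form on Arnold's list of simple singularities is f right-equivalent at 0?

A5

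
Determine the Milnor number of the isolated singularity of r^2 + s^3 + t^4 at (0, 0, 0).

6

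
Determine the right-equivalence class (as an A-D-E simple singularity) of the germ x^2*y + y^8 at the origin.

D_{9}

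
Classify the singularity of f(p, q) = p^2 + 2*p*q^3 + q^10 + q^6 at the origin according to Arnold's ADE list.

A_{9}

The Hessian of f at 0 has rank 1. Corank 1: A-series; mu = 9 gives A_9.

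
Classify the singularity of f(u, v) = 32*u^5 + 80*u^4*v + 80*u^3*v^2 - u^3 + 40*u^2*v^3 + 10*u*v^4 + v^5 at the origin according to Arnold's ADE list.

The Hessian of f at 0 has rank 0. Corank 2; j^3 = -u^3 is a perfect cube, so E-series; the 5-jet and mu = 8 give E_8.

E_{8}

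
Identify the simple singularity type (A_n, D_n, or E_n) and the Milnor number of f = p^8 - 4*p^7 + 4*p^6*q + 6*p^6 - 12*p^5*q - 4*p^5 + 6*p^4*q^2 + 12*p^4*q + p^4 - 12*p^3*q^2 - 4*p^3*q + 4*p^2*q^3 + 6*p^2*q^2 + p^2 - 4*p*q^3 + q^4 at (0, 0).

The Hessian of f at 0 has rank 1. Corank 1: A-series; mu = 3 gives A_3.

Type A_{3}, Milnor number mu = 3.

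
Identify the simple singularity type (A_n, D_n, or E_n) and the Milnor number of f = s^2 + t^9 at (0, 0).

Type A_{8}, Milnor number mu = 8.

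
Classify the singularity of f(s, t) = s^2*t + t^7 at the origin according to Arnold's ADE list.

D_8

The Hessian of f at 0 has rank 0. Corank 2; j^3 = s^2*t has shape L^2 M (L != M), so D-series; mu = 8 gives D_8.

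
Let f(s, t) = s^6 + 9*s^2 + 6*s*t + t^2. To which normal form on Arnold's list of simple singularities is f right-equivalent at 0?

The Hessian of f at 0 has rank 1. Corank 1: A-series; mu = 5 gives A_5.

A_{5}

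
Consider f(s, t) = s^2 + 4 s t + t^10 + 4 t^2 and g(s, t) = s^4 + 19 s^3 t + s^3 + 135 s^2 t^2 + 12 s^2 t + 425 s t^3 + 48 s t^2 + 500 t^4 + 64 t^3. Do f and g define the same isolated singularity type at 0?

No.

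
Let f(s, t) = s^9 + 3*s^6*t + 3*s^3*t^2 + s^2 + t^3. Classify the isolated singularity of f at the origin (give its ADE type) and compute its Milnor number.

The Hessian of f at 0 is [[2, 0], [0, 0]] with rank 1, so corank 1. A Groebner basis of the Jacobian ideal J(f) in C{s,t} is {t^2, s}; counting standard monomials gives mu = 2. Corank 1: A-series; mu = 2 gives A_2.

Type A2, Milnor number mu = 2.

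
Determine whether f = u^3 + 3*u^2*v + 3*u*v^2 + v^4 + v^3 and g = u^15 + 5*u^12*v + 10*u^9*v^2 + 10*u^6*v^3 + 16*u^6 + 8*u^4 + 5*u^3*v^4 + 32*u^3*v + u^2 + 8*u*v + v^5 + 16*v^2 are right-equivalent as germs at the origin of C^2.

No.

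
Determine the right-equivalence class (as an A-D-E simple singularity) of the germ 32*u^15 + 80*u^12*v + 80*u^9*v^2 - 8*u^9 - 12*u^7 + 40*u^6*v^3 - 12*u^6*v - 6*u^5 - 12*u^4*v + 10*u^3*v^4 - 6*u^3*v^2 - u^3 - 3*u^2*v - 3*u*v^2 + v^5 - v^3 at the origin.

E8

The Hessian of f at 0 has rank 0. Corank 2; j^3 = -(u + v)^3 is a perfect cube, so E-series; the 5-jet and mu = 8 give E_8.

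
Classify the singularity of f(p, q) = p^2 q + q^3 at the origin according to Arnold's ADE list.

D4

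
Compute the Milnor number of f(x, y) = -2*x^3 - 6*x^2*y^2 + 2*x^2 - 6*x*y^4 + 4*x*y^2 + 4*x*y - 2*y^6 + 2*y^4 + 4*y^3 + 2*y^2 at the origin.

2

The Hessian of f at 0 has rank 1. Corank 1: A-series; mu = 2 gives A_2.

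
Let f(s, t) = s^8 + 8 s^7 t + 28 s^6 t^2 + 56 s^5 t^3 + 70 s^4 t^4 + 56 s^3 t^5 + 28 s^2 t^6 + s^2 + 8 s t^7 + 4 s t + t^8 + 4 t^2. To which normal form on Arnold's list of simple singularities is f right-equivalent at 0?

A7

The Hessian of f at 0 is [[2, 4], [4, 8]] with rank 1, so corank 1. A Groebner basis of the Jacobian ideal J(f) in C{s,t} is {t^7, s + 2*t}; counting standard monomials gives mu = 7. Corank 1: A-series; mu = 7 gives A_7.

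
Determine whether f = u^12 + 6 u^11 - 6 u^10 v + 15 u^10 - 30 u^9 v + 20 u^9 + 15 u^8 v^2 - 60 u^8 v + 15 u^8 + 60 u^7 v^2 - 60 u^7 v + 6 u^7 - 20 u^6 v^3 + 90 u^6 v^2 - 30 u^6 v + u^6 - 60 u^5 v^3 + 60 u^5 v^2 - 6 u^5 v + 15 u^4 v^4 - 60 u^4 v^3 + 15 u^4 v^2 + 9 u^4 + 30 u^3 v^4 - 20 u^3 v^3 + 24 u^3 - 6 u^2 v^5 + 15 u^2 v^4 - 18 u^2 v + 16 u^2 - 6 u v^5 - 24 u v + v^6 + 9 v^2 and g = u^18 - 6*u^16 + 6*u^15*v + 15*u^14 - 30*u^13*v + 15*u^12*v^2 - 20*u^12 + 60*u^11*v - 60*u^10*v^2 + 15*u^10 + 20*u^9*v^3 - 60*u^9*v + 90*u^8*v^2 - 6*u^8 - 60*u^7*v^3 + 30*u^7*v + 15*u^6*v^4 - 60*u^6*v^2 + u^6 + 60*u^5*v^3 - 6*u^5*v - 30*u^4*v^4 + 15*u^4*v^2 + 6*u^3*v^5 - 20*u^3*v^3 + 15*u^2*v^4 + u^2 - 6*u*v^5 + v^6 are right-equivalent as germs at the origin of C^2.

Yes.

The Hessian of f at 0 has rank 1. Corank 1: A-series; mu = 5 gives A_5. The Hessian of g at 0 has rank 1. Corank 1: A-series; mu = 5 gives A_5. Both have type A_5, hence right-equivalent.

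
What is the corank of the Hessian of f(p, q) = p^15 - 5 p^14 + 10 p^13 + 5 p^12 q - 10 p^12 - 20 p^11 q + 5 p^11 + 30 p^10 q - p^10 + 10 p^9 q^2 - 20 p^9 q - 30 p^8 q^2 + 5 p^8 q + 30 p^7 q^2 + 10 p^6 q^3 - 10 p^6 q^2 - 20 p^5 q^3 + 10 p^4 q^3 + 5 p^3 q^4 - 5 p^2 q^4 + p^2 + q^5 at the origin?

1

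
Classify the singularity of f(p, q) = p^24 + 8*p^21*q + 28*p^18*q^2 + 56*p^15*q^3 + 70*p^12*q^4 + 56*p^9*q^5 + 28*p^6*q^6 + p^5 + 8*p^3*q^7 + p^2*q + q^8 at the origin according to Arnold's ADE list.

The Hessian of f at 0 is [[0, 0], [0, 0]] with rank 0, so corank 2. A Groebner basis of the Jacobian ideal J(f) in C{p,q} is {p^2/8 + q^7, p^3, p*q}; counting standard monomials gives mu = 9. Corank 2; j^3 = p^2*q has shape L^2 M (L != M), so D-series; mu = 9 gives D_9.

D_{9}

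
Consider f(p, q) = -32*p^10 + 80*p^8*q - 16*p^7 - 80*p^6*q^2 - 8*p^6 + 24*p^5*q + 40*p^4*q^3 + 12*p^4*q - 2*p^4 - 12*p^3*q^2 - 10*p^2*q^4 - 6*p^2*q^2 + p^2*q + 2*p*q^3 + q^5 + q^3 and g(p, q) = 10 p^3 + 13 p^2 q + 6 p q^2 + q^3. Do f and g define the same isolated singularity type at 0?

The Hessian of f at 0 is [[0, 0], [0, 0]] with rank 0, so corank 2. A Groebner basis of the Jacobian ideal J(f) in C{p,q} is {q^3, p^2 + 3*q^2, p*q}; counting standard monomials gives mu = 4. Corank 2; j^3 = q*(p^2 + q^2) splits into three distinct lines over C (the quadratic factor has nonzero discriminant), so D_4. The Hessian of g at 0 is [[0, 0], [0, 0]] with rank 0, so corank 2. A Groebner basis of the Jacobian ideal J(g) in C{p,q} is {q^3, p^2 - 3*q^2/11, p*q + 6*q^2/11}; counting standard monomials gives mu = 4. Corank 2; j^3 = (2*p + q)*(5*p^2 + 4*p*q + q^2) splits into three distinct lines over C (the quadratic factor has nonzero discriminant), so D_4. Both have type D_4, hence right-equivalent.

Yes.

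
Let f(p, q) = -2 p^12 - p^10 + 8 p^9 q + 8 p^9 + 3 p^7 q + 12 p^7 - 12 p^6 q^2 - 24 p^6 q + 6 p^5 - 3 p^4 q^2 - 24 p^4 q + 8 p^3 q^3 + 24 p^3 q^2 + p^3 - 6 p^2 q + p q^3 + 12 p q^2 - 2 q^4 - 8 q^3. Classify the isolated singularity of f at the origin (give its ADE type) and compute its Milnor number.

Type E7, Milnor number mu = 7.

The Hessian of f at 0 has rank 0. Corank 2; j^3 = (p - 2*q)^3 is a perfect cube, so E-series; the 4-jet and mu = 7 give E_7.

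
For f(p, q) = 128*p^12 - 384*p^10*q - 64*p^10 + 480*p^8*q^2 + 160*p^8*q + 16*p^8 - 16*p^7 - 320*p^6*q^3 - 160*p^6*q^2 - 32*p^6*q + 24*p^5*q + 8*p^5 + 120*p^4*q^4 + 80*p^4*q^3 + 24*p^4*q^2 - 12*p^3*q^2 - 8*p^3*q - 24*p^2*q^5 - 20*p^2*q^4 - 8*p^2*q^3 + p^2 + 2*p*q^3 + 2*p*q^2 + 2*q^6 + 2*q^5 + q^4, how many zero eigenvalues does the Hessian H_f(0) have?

The Hessian at 0 is [[2, 0], [0, 0]] of rank 1; hence corank 1.

1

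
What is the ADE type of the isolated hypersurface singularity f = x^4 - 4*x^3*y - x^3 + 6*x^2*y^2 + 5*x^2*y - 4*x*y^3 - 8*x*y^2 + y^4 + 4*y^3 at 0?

The Hessian of f at 0 has rank 0. Corank 2; j^3 = -(x - 2*y)^2*(x - y) has shape L^2 M (L != M), so D-series; mu = 5 gives D_5.

D5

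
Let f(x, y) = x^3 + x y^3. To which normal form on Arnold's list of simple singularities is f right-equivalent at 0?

The Hessian of f at 0 has rank 0. Corank 2; j^3 = x^3 is a perfect cube, so E-series; the 4-jet and mu = 7 give E_7.

E7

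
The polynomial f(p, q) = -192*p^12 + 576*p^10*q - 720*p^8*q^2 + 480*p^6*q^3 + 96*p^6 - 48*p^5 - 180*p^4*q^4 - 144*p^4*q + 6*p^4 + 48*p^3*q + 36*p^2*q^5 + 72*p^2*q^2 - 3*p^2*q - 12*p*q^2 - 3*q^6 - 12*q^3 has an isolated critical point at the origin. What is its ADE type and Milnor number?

Type D7, Milnor number mu = 7.

The Hessian of f at 0 is [[0, 0], [0, 0]] with rank 0, so corank 2. A Groebner basis of the Jacobian ideal J(f) in C{p,q} is {10*p^2/1539 + 14339*p*q/393984 + q^4 - 4099*q^3/24624 + 3073*q^2/65664, p^3 - 128*p^2/513 - 1021*p*q/2052 - 4*q^3/513 + q^2/342, p^2*q - p*q/4 - q^2/2, 32*p^2/1539 + p*q^2 + 4099*p*q/24624 + 1027*q^3/1539 + 1025*q^2/4104}; counting standard monomials gives mu = 7. Corank 2; j^3 = -3*q*(p + 2*q)^2 has shape L^2 M (L != M), so D-series; mu = 7 gives D_7.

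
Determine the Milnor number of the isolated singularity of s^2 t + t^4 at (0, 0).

The Hessian of f at 0 is [[0, 0], [0, 0]] with rank 0, so corank 2. A Groebner basis of the Jacobian ideal J(f) in C{s,t} is {s^3, s^2/4 + t^3, s*t}; counting standard monomials gives mu = 5. Corank 2; j^3 = s^2*t has shape L^2 M (L != M), so D-series; mu = 5 gives D_5.

5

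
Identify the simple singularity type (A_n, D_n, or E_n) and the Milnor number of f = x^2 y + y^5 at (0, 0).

The Hessian of f at 0 has rank 0. Corank 2; j^3 = x^2*y has shape L^2 M (L != M), so D-series; mu = 6 gives D_6.

Type D6, Milnor number mu = 6.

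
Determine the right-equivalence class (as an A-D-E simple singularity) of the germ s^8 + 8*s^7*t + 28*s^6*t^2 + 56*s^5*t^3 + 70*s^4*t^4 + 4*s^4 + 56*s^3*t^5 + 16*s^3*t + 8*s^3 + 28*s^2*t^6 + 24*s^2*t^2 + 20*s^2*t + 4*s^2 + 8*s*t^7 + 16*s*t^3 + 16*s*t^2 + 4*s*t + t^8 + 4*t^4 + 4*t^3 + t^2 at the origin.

The Hessian of f at 0 has rank 1. Corank 1: A-series; mu = 7 gives A_7.

A7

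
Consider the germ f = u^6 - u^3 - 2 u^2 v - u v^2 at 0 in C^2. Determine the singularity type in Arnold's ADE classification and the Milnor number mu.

The Hessian of f at 0 is [[0, 0], [0, 0]] with rank 0, so corank 2. A Groebner basis of the Jacobian ideal J(f) in C{u,v} is {u*v/6 + v^5 + v^2/6, u*v^2 + v^3, u^2 + u*v}; counting standard monomials gives mu = 7. Corank 2; j^3 = -u*(u + v)^2 has shape L^2 M (L != M), so D-series; mu = 7 gives D_7.

Type D_7, Milnor number mu = 7.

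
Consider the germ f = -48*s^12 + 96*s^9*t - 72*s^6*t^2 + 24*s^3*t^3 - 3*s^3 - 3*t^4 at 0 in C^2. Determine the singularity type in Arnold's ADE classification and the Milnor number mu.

The Hessian of f at 0 has rank 0. Corank 2; j^3 = -3*s^3 is a perfect cube, so E-series; the 4-jet and mu = 6 give E_6.

Type E_{6}, Milnor number mu = 6.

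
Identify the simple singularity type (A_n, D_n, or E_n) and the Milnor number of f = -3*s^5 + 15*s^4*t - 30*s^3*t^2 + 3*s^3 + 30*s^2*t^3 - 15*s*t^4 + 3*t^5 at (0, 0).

Type E_{8}, Milnor number mu = 8.

The Hessian of f at 0 has rank 0. Corank 2; j^3 = 3*s^3 is a perfect cube, so E-series; the 5-jet and mu = 8 give E_8.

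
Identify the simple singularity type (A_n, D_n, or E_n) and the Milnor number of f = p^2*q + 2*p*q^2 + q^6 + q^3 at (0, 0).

The Hessian of f at 0 has rank 0. Corank 2; j^3 = q*(p + q)^2 has shape L^2 M (L != M), so D-series; mu = 7 gives D_7.

Type D7, Milnor number mu = 7.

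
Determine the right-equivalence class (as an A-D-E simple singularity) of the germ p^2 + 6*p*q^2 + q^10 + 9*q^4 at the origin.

A9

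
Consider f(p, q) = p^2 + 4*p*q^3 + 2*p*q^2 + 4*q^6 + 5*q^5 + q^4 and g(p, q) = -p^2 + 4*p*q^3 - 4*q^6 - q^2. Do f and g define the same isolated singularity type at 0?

No.

The Hessian of f at 0 has rank 1. Corank 1: A-series; mu = 4 gives A_4. The Hessian of g at 0 has rank 2. Corank 0: nondegenerate Morse point, so A_1. f is A_4 but g is A_1, hence not right-equivalent.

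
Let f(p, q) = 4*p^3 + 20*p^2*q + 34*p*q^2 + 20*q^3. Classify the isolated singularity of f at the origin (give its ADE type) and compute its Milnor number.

The Hessian of f at 0 has rank 0. Corank 2; j^3 = 2*(p + 2*q)*(2*p^2 + 6*p*q + 5*q^2) splits into three distinct lines over C (the quadratic factor has nonzero discriminant), so D_4.

Type D_4, Milnor number mu = 4.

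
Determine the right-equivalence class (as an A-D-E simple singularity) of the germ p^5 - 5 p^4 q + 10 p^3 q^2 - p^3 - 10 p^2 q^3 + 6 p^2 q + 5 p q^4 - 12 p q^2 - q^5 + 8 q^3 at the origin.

The Hessian of f at 0 is [[0, 0], [0, 0]] with rank 0, so corank 2. A Groebner basis of the Jacobian ideal J(f) in C{p,q} is {q^5, p*q^3 - 7*q^4/4, p^2 - 4*p*q + 4*q^2}; counting standard monomials gives mu = 8. Corank 2; j^3 = -(p - 2*q)^3 is a perfect cube, so E-series; the 5-jet and mu = 8 give E_8.

E_{8}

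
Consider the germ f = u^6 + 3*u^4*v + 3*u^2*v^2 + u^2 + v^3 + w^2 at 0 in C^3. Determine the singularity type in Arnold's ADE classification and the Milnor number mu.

The Hessian of f at 0 has rank 2. Corank 1: A-series; mu = 2 gives A_2.

Type A_2, Milnor number mu = 2.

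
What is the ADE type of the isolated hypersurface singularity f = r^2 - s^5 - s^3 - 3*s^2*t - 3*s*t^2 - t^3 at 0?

E_{8}

The Hessian of f at 0 is [[0, 0, 0], [0, 0, 0], [0, 0, 2]] with rank 1, so corank 2. A Groebner basis of the Jacobian ideal J(f) in C{s,t,r} is {t^5, s*t^3 + 3*t^4/4, s^2 + 2*s*t + t^2, r}; counting standard monomials gives mu = 8. Corank 2; j^3 = -(s + t)^3 is a perfect cube, so E-series; the 5-jet and mu = 8 give E_8.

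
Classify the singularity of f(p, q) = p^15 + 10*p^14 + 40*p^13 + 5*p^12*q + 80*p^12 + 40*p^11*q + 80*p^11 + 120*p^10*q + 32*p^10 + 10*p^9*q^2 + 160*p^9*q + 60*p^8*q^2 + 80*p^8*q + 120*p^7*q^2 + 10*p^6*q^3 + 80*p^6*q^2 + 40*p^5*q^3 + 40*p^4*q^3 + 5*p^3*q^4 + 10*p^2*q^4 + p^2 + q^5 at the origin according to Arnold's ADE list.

The Hessian of f at 0 is [[2, 0], [0, 0]] with rank 1, so corank 1. A Groebner basis of the Jacobian ideal J(f) in C{p,q} is {q^4, p}; counting standard monomials gives mu = 4. Corank 1: A-series; mu = 4 gives A_4.

A4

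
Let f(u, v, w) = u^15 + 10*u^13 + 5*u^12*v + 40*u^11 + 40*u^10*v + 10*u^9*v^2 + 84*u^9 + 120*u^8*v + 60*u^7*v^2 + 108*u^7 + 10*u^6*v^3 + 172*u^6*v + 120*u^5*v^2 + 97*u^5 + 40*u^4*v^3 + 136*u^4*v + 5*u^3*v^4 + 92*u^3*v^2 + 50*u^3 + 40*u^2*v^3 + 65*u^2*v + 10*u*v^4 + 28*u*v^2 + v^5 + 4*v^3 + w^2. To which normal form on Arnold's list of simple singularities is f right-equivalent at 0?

D6

The Hessian of f at 0 has rank 1. Corank 2; j^3 = (2*u + v)*(5*u + 2*v)^2 has shape L^2 M (L != M), so D-series; mu = 6 gives D_6.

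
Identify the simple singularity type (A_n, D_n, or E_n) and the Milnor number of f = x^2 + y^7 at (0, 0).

Type A6, Milnor number mu = 6.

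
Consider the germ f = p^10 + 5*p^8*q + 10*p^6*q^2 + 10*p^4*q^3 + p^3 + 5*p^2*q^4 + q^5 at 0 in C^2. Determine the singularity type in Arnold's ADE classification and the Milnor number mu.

The Hessian of f at 0 has rank 0. Corank 2; j^3 = p^3 is a perfect cube, so E-series; the 5-jet and mu = 8 give E_8.

Type E8, Milnor number mu = 8.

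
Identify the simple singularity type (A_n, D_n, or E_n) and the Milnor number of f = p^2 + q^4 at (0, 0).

The Hessian of f at 0 is [[2, 0], [0, 0]] with rank 1, so corank 1. A Groebner basis of the Jacobian ideal J(f) in C{p,q} is {q^3, p}; counting standard monomials gives mu = 3. Corank 1: A-series; mu = 3 gives A_3.

Type A_{3}, Milnor number mu = 3.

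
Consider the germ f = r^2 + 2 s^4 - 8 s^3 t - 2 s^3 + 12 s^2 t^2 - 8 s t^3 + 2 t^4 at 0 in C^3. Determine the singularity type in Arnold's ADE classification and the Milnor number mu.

The Hessian of f at 0 has rank 1. Corank 2; j^3 = -2*s^3 is a perfect cube, so E-series; the 4-jet and mu = 6 give E_6.

Type E6, Milnor number mu = 6.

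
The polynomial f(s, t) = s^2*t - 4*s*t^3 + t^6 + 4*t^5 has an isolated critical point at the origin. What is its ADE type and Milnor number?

Type D7, Milnor number mu = 7.

The Hessian of f at 0 has rank 0. Corank 2; j^3 = s^2*t has shape L^2 M (L != M), so D-series; mu = 7 gives D_7.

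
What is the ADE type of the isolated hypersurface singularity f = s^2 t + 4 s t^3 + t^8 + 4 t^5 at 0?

The Hessian of f at 0 has rank 0. Corank 2; j^3 = s^2*t has shape L^2 M (L != M), so D-series; mu = 9 gives D_9.

D_{9}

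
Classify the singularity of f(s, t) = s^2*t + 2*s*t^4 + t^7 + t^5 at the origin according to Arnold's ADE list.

The Hessian of f at 0 has rank 0. Corank 2; j^3 = s^2*t has shape L^2 M (L != M), so D-series; mu = 6 gives D_6.

D_6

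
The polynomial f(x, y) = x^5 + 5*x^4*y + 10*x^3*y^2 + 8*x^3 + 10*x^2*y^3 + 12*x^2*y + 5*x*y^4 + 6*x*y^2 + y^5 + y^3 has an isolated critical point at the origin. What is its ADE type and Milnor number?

Type E_8, Milnor number mu = 8.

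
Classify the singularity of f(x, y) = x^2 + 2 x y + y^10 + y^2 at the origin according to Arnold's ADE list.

The Hessian of f at 0 is [[2, 2], [2, 2]] with rank 1, so corank 1. A Groebner basis of the Jacobian ideal J(f) in C{x,y} is {y^9, x + y}; counting standard monomials gives mu = 9. Corank 1: A-series; mu = 9 gives A_9.

A9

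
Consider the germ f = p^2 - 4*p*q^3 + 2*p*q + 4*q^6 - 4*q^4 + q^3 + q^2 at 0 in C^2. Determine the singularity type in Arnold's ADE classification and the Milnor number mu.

Type A2, Milnor number mu = 2.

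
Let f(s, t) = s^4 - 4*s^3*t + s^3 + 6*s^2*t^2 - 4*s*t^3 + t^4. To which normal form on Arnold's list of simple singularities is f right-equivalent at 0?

E_6

The Hessian of f at 0 has rank 0. Corank 2; j^3 = s^3 is a perfect cube, so E-series; the 4-jet and mu = 6 give E_6.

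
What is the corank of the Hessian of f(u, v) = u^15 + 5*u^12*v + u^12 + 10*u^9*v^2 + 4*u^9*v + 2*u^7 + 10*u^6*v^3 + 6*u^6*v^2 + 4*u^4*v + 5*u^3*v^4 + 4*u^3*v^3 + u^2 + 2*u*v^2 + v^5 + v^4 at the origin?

1

The Hessian at 0 is [[2, 0], [0, 0]] of rank 1; hence corank 1.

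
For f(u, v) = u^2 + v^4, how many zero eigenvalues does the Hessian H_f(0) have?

1

Hessian at 0 has rank 1.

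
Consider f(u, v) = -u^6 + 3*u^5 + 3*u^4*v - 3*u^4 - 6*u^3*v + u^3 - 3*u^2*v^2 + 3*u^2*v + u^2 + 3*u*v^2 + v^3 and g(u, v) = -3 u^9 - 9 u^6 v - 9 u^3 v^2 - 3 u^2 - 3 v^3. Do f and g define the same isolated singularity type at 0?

Yes.

The Hessian of f at 0 is [[2, 0], [0, 0]] with rank 1, so corank 1. A Groebner basis of the Jacobian ideal J(f) in C{u,v} is {v^2, u}; counting standard monomials gives mu = 2. Corank 1: A-series; mu = 2 gives A_2. The Hessian of g at 0 is [[-6, 0], [0, 0]] with rank 1, so corank 1. A Groebner basis of the Jacobian ideal J(g) in C{u,v} is {v^2, u}; counting standard monomials gives mu = 2. Corank 1: A-series; mu = 2 gives A_2. Both have type A_2, hence right-equivalent.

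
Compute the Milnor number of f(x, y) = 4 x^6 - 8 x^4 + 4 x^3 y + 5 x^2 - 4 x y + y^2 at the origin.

1

The Hessian of f at 0 is [[10, -4], [-4, 2]] with rank 2, so corank 0. A Groebner basis of the Jacobian ideal J(f) in C{x,y} is {x, y}; counting standard monomials gives mu = 1. Corank 0: nondegenerate Morse point, so A_1.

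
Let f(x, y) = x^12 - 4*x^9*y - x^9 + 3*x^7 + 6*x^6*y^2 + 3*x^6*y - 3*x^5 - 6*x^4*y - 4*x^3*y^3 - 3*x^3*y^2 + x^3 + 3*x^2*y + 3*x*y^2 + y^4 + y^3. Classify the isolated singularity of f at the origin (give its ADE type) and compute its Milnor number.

The Hessian of f at 0 has rank 0. Corank 2; j^3 = (x + y)^3 is a perfect cube, so E-series; the 4-jet and mu = 6 give E_6.

Type E6, Milnor number mu = 6.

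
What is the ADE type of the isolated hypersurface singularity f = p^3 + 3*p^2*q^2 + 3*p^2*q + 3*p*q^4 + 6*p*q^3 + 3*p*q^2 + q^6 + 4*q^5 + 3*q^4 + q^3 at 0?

The Hessian of f at 0 is [[0, 0], [0, 0]] with rank 0, so corank 2. A Groebner basis of the Jacobian ideal J(f) in C{p,q} is {q^4, p^3 + 3*p^2*q - 3*p^2/2 - 3*p*q - 2*q^3 - 3*q^2/2, p^2/2 + p*q^2 + p*q + q^3 + q^2/2}; counting standard monomials gives mu = 8. Corank 2; j^3 = (p + q)^3 is a perfect cube, so E-series; the 5-jet and mu = 8 give E_8.

E_8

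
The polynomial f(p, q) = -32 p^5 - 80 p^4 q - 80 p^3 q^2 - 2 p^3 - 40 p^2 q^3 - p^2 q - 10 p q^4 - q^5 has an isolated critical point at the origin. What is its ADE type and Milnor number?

Type D_{6}, Milnor number mu = 6.

The Hessian of f at 0 has rank 0. Corank 2; j^3 = -p^2*(2*p + q) has shape L^2 M (L != M), so D-series; mu = 6 gives D_6.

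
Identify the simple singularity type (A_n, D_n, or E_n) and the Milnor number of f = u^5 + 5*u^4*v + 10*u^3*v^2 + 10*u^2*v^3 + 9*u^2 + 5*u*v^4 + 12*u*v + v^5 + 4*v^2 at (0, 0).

The Hessian of f at 0 is [[18, 12], [12, 8]] with rank 1, so corank 1. A Groebner basis of the Jacobian ideal J(f) in C{u,v} is {v^4, u + 2*v/3}; counting standard monomials gives mu = 4. Corank 1: A-series; mu = 4 gives A_4.

Type A4, Milnor number mu = 4.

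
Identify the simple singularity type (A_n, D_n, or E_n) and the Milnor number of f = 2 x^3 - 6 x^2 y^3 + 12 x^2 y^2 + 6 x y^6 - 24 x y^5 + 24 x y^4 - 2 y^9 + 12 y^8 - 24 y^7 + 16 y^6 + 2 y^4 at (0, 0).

The Hessian of f at 0 has rank 0. Corank 2; j^3 = 2*x^3 is a perfect cube, so E-series; the 4-jet and mu = 6 give E_6.

Type E6, Milnor number mu = 6.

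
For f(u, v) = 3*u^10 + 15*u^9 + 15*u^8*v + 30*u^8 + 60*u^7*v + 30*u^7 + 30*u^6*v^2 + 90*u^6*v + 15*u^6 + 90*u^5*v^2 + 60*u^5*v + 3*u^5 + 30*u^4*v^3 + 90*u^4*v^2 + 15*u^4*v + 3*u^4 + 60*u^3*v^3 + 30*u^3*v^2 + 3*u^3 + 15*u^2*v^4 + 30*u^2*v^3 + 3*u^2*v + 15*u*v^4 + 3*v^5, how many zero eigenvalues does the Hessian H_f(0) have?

Hessian at 0 has rank 0.

2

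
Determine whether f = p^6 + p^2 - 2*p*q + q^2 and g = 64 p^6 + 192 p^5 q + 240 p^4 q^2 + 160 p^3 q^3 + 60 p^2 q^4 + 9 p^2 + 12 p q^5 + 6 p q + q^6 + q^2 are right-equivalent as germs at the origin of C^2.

The Hessian of f at 0 has rank 1. Corank 1: A-series; mu = 5 gives A_5. The Hessian of g at 0 has rank 1. Corank 1: A-series; mu = 5 gives A_5. Both have type A_5, hence right-equivalent.

Yes.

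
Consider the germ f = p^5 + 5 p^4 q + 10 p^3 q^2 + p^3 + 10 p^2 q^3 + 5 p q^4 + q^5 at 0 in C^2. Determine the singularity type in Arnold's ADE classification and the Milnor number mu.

The Hessian of f at 0 has rank 0. Corank 2; j^3 = p^3 is a perfect cube, so E-series; the 5-jet and mu = 8 give E_8.

Type E_{8}, Milnor number mu = 8.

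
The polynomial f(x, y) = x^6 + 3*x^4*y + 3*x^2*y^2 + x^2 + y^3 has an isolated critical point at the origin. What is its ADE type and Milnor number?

Type A_{2}, Milnor number mu = 2.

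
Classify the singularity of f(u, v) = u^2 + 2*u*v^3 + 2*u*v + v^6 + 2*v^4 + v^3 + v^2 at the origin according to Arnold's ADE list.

A2

The Hessian of f at 0 has rank 1. Corank 1: A-series; mu = 2 gives A_2.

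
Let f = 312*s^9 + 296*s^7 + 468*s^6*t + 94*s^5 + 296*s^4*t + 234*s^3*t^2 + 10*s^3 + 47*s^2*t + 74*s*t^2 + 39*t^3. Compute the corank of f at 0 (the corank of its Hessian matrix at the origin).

2

The Hessian at 0 is [[0, 0], [0, 0]] of rank 0; hence corank 2.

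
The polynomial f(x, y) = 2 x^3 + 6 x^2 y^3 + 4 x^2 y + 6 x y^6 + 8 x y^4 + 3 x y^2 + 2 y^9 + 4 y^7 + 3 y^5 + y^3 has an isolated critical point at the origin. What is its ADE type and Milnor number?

The Hessian of f at 0 has rank 0. Corank 2; j^3 = (x + y)*(2*x^2 + 2*x*y + y^2) splits into three distinct lines over C (the quadratic factor has nonzero discriminant), so D_4.

Type D4, Milnor number mu = 4.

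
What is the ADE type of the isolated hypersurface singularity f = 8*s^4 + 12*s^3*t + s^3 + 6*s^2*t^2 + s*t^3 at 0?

E7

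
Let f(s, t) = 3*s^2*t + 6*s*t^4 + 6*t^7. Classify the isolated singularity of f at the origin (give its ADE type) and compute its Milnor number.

Type D_8, Milnor number mu = 8.

The Hessian of f at 0 has rank 0. Corank 2; j^3 = 3*s^2*t has shape L^2 M (L != M), so D-series; mu = 8 gives D_8.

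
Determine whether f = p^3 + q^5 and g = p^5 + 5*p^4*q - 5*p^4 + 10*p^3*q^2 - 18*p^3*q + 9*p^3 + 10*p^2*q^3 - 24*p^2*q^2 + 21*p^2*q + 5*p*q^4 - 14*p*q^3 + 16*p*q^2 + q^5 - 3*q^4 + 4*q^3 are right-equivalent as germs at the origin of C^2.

No.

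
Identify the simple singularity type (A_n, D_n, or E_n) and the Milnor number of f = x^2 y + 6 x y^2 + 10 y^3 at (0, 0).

The Hessian of f at 0 is [[0, 0], [0, 0]] with rank 0, so corank 2. A Groebner basis of the Jacobian ideal J(f) in C{x,y} is {y^3, x^2 - 6*y^2, x*y + 3*y^2}; counting standard monomials gives mu = 4. Corank 2; j^3 = y*(x^2 + 6*x*y + 10*y^2) splits into three distinct lines over C (the quadratic factor has nonzero discriminant), so D_4.

Type D4, Milnor number mu = 4.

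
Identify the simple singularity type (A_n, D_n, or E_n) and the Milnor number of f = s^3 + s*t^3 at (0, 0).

The Hessian of f at 0 has rank 0. Corank 2; j^3 = s^3 is a perfect cube, so E-series; the 4-jet and mu = 7 give E_7.

Type E_7, Milnor number mu = 7.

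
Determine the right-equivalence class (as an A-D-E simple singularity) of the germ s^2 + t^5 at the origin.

A4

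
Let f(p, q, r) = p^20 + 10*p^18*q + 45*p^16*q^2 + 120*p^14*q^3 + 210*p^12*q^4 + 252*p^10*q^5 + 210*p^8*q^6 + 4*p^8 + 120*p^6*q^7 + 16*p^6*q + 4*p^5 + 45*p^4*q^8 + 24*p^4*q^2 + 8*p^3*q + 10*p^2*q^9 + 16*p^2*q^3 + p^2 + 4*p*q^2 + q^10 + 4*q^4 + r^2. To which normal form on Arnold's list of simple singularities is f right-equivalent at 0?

A_9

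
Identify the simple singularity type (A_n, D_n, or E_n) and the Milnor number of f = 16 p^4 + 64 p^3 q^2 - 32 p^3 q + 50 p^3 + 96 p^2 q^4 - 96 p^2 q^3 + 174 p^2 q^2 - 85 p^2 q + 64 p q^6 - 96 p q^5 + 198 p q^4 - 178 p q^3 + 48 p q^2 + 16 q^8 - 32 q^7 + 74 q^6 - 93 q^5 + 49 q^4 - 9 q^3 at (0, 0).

The Hessian of f at 0 is [[0, 0], [0, 0]] with rank 0, so corank 2. A Groebner basis of the Jacobian ideal J(f) in C{p,q} is {p*q^2 + 375*p*q/617 - 225*q^2/617, 625*p*q/617 + q^3 - 375*q^2/617, p^2 - 3706*p*q/3085 + 1113*q^2/3085}; counting standard monomials gives mu = 5. Corank 2; j^3 = (2*p - q)*(5*p - 3*q)^2 has shape L^2 M (L != M), so D-series; mu = 5 gives D_5.

Type D_5, Milnor number mu = 5.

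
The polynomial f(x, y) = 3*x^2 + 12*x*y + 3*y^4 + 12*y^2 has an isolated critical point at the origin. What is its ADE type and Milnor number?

The Hessian of f at 0 has rank 1. Corank 1: A-series; mu = 3 gives A_3.

Type A3, Milnor number mu = 3.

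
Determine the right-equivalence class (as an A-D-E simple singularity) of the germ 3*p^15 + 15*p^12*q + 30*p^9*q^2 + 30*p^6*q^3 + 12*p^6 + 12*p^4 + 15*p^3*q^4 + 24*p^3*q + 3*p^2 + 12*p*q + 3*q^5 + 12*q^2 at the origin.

The Hessian of f at 0 is [[6, 12], [12, 24]] with rank 1, so corank 1. A Groebner basis of the Jacobian ideal J(f) in C{p,q} is {-p/16 + q^3 - q/8, p^2 - 4*q^2, p*q + 2*q^2}; counting standard monomials gives mu = 4. Corank 1: A-series; mu = 4 gives A_4.

A4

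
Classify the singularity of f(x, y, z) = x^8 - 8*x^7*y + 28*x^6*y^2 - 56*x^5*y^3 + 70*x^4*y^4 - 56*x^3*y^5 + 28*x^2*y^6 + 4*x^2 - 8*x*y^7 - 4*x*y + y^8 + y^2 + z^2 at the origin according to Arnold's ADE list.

The Hessian of f at 0 has rank 2. Corank 1: A-series; mu = 7 gives A_7.

A_7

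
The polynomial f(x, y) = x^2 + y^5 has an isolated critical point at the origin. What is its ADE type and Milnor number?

The Hessian of f at 0 is [[2, 0], [0, 0]] with rank 1, so corank 1. A Groebner basis of the Jacobian ideal J(f) in C{x,y} is {y^4, x}; counting standard monomials gives mu = 4. Corank 1: A-series; mu = 4 gives A_4.

Type A_4, Milnor number mu = 4.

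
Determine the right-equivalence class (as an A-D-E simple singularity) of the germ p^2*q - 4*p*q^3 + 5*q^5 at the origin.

D6

The Hessian of f at 0 has rank 0. Corank 2; j^3 = p^2*q has shape L^2 M (L != M), so D-series; mu = 6 gives D_6.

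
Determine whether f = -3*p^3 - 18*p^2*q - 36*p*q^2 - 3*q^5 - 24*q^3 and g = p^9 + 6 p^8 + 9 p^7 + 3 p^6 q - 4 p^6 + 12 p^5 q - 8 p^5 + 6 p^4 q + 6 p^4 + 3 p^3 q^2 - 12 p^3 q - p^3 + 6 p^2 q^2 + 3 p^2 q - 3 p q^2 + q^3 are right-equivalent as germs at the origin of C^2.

Yes.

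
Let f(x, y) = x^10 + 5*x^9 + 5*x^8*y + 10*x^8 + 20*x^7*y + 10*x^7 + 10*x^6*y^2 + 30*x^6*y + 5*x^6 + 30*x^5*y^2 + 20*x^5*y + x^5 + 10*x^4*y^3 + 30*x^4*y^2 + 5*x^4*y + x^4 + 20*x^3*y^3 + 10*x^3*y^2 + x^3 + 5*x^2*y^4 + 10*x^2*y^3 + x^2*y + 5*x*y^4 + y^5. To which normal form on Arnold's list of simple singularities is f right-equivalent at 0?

D6

The Hessian of f at 0 has rank 0. Corank 2; j^3 = x^2*(x + y) has shape L^2 M (L != M), so D-series; mu = 6 gives D_6.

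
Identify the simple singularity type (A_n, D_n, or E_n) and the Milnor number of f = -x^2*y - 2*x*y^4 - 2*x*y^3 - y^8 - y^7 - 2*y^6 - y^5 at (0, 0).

Type D9, Milnor number mu = 9.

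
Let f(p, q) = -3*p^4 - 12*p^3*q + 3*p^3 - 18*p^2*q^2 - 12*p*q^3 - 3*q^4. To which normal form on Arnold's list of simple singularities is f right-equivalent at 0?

The Hessian of f at 0 has rank 0. Corank 2; j^3 = 3*p^3 is a perfect cube, so E-series; the 4-jet and mu = 6 give E_6.

E6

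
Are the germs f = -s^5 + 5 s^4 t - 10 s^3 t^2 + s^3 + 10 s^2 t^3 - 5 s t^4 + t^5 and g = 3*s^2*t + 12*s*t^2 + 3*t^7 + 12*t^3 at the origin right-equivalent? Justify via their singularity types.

The Hessian of f at 0 is [[0, 0], [0, 0]] with rank 0, so corank 2. A Groebner basis of the Jacobian ideal J(f) in C{s,t} is {t^5, s*t^3 - t^4/4, s^2}; counting standard monomials gives mu = 8. Corank 2; j^3 = s^3 is a perfect cube, so E-series; the 5-jet and mu = 8 give E_8. The Hessian of g at 0 is [[0, 0], [0, 0]] with rank 0, so corank 2. A Groebner basis of the Jacobian ideal J(g) in C{s,t} is {s^2/7 + t^6 - 4*t^2/7, s^3 + 8*t^3, s*t + 2*t^2}; counting standard monomials gives mu = 8. Corank 2; j^3 = 3*t*(s + 2*t)^2 has shape L^2 M (L != M), so D-series; mu = 8 gives D_8. f is E_8 but g is D_8, hence not right-equivalent.

No.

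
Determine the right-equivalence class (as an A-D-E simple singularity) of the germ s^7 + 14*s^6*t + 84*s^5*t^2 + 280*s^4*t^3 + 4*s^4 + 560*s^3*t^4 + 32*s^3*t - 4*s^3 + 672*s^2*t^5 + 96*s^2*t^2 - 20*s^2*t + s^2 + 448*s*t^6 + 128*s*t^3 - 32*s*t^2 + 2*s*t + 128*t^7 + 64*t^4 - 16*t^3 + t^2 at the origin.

A_{6}

The Hessian of f at 0 has rank 1. Corank 1: A-series; mu = 6 gives A_6.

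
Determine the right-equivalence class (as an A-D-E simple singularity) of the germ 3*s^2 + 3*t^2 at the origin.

The Hessian of f at 0 has rank 2. Corank 0: nondegenerate Morse point, so A_1.

A1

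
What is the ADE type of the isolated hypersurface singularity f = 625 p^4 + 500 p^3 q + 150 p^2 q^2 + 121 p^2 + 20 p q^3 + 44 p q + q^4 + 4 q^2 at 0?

A_{3}

The Hessian of f at 0 has rank 1. Corank 1: A-series; mu = 3 gives A_3.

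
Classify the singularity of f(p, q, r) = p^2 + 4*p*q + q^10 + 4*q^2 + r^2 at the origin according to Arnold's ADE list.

The Hessian of f at 0 has rank 2. Corank 1: A-series; mu = 9 gives A_9.

A_9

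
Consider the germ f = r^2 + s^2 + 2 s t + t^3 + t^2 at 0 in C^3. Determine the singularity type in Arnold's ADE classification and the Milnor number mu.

The Hessian of f at 0 has rank 2. Corank 1: A-series; mu = 2 gives A_2.

Type A2, Milnor number mu = 2.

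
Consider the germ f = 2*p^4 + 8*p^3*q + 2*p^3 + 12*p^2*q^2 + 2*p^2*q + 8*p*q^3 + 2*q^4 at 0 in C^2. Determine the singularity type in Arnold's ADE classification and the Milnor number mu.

The Hessian of f at 0 has rank 0. Corank 2; j^3 = 2*p^2*(p + q) has shape L^2 M (L != M), so D-series; mu = 5 gives D_5.

Type D_{5}, Milnor number mu = 5.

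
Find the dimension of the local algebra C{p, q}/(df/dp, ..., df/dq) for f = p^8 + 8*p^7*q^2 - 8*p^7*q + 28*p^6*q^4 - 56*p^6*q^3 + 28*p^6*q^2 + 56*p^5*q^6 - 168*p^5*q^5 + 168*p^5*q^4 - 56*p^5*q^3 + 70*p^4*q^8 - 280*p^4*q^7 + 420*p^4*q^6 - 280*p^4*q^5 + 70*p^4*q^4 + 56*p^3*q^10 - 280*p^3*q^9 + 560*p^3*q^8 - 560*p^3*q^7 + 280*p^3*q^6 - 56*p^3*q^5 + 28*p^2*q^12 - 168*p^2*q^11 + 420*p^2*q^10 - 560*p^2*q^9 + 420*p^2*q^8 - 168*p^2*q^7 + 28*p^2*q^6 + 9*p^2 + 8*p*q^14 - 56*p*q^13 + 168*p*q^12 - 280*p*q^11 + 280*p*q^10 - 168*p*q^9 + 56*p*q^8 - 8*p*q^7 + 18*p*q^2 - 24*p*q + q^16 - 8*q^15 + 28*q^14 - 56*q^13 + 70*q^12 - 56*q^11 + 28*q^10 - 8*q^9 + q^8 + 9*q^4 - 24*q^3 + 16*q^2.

7

The Hessian of f at 0 has rank 1. Corank 1: A-series; mu = 7 gives A_7.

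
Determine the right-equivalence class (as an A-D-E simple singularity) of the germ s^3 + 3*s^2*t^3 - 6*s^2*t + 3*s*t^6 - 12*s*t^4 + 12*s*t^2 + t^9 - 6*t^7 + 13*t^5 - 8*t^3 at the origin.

E_8

The Hessian of f at 0 has rank 0. Corank 2; j^3 = (s - 2*t)^3 is a perfect cube, so E-series; the 5-jet and mu = 8 give E_8.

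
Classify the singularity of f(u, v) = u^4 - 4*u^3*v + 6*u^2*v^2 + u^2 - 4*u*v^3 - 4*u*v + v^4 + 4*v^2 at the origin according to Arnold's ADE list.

The Hessian of f at 0 has rank 1. Corank 1: A-series; mu = 3 gives A_3.

A3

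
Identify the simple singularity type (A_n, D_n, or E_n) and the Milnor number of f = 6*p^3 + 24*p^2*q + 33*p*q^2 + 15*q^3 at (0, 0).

The Hessian of f at 0 has rank 0. Corank 2; j^3 = 3*(p + q)*(2*p^2 + 6*p*q + 5*q^2) splits into three distinct lines over C (the quadratic factor has nonzero discriminant), so D_4.

Type D_4, Milnor number mu = 4.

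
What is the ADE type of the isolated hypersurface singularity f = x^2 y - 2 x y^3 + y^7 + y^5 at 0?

D_8

The Hessian of f at 0 has rank 0. Corank 2; j^3 = x^2*y has shape L^2 M (L != M), so D-series; mu = 8 gives D_8.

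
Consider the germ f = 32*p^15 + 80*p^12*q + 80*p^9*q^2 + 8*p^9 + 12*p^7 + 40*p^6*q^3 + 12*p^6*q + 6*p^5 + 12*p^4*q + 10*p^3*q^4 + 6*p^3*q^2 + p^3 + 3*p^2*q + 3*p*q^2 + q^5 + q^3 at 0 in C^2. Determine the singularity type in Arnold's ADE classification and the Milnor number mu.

Type E_8, Milnor number mu = 8.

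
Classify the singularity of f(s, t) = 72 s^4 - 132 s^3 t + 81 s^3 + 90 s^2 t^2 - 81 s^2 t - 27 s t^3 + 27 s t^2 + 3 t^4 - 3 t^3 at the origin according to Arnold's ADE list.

E_{7}

The Hessian of f at 0 is [[0, 0], [0, 0]] with rank 0, so corank 2. A Groebner basis of the Jacobian ideal J(f) in C{s,t} is {19683*s^2/4 - 6561*s*t/2 + t^4 - 27*t^3/4 + 2187*t^2/4, s^3 + 135*s^2/4 - 45*s*t/2 - t^3/12 + 15*t^2/4, s^2*t + 243*s^2/4 - 81*s*t/2 - 7*t^3/36 + 27*t^2/4, 81*s^2 + s*t^2 - 54*s*t - 4*t^3/9 + 9*t^2}; counting standard monomials gives mu = 7. Corank 2; j^3 = 3*(3*s - t)^3 is a perfect cube, so E-series; the 4-jet and mu = 7 give E_7.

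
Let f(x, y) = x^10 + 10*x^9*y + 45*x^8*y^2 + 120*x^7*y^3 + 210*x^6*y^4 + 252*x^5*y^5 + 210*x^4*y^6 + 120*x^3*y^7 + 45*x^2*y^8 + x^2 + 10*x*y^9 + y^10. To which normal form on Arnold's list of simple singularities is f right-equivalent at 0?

A9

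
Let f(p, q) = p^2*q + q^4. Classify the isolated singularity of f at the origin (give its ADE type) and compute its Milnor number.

The Hessian of f at 0 is [[0, 0], [0, 0]] with rank 0, so corank 2. A Groebner basis of the Jacobian ideal J(f) in C{p,q} is {p^3, p^2/4 + q^3, p*q}; counting standard monomials gives mu = 5. Corank 2; j^3 = p^2*q has shape L^2 M (L != M), so D-series; mu = 5 gives D_5.

Type D_{5}, Milnor number mu = 5.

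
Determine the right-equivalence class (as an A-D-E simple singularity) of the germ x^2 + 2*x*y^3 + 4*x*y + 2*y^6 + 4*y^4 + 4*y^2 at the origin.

A_5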